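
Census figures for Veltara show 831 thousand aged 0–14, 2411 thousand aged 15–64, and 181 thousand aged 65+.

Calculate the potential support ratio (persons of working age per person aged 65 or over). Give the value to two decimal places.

Potential support ratio = 2411 / 181 = 13.32

Potential support ratio: 13.32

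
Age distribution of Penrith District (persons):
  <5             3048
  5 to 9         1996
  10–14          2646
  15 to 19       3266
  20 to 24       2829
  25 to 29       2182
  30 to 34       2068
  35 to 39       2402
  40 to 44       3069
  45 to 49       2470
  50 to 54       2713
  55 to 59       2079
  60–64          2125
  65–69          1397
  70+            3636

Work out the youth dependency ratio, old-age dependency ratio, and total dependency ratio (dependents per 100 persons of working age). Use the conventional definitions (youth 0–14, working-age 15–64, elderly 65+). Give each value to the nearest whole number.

Youth dependency ratio: 31
Old-age dependency ratio: 20
Total dependency ratio: 50

0–14: 3048 + 1996 + 2646 = 7690
15–64: 3266 + 2829 + 2182 + 2068 + 2402 + 3069 + 2470 + 2713 + 2079 + 2125 = 25203
65+: 1397 + 3636 = 5033
Youth dependency ratio = 7690 / 25203 × 100 = 31
Old-age dependency ratio = 5033 / 25203 × 100 = 20
Total dependency ratio = (7690 + 5033) / 25203 × 100 = 12723 / 25203 × 100 = 50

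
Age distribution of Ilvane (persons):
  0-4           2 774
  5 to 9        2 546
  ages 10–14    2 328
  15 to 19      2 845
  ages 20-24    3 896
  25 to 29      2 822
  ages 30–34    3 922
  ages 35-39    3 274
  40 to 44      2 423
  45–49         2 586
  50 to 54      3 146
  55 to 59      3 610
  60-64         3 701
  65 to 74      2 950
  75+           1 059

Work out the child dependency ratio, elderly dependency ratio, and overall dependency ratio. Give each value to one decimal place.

Youth dependency ratio: 23.7
Old-age dependency ratio: 12.4
Total dependency ratio: 36.2

0–14: 2 774 + 2 546 + 2 328 = 7 648
15–64: 2 845 + 3 896 + 2 822 + 3 922 + 3 274 + 2 423 + 2 586 + 3 146 + 3 610 + 3 701 = 32 225
65+: 2 950 + 1 059 = 4 009
Youth dependency ratio = 7 648 / 32 225 × 100 = 23.7
Old-age dependency ratio = 4 009 / 32 225 × 100 = 12.4
Total dependency ratio = (7 648 + 4 009) / 32 225 × 100 = 11 657 / 32 225 × 100 = 36.2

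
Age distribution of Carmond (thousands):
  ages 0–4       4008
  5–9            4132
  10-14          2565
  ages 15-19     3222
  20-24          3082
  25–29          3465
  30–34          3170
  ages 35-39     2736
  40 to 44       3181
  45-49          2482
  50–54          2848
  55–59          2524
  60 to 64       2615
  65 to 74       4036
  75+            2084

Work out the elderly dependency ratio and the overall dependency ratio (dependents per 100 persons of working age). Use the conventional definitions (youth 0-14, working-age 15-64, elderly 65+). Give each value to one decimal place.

Old-age dependency ratio: 20.9
Total dependency ratio: 57.4

0–14: 4008 + 4132 + 2565 = 10705
15–64: 3222 + 3082 + 3465 + 3170 + 2736 + 3181 + 2482 + 2848 + 2524 + 2615 = 29325
65+: 4036 + 2084 = 6120
Old-age dependency ratio = 6120 / 29325 × 100 = 20.9
Total dependency ratio = (10705 + 6120) / 29325 × 100 = 16825 / 29325 × 100 = 57.4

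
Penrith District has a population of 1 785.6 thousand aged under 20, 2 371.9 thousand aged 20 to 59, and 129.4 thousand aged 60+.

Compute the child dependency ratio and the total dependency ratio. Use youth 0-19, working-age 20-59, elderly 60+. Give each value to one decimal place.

Youth dependency ratio: 75.3
Total dependency ratio: 80.7

Youth dependency ratio = 1 785.6 / 2 371.9 × 100 = 75.3
Total dependency ratio = (1 785.6 + 129.4) / 2 371.9 × 100 = 1 915.0 / 2 371.9 × 100 = 80.7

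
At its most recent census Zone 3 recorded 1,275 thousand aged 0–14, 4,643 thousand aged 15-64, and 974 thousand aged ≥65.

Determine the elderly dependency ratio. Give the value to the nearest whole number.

Old-age dependency ratio: 21

Old-age dependency ratio = 974 / 4,643 × 100 = 21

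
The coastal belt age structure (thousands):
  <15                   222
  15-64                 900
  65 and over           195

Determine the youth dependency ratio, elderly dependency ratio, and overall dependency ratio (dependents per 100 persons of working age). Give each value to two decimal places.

Youth dependency ratio: 24.67
Old-age dependency ratio: 21.67
Total dependency ratio: 46.33

Youth dependency ratio = 222 / 900 × 100 = 24.67
Old-age dependency ratio = 195 / 900 × 100 = 21.67
Total dependency ratio = (222 + 195) / 900 × 100 = 417 / 900 × 100 = 46.33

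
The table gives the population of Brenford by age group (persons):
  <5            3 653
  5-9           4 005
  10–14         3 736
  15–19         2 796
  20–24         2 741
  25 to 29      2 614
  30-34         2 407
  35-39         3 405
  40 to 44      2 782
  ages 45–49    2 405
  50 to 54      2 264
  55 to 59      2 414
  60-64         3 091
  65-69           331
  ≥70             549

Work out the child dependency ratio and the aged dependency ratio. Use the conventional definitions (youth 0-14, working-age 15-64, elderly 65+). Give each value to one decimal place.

0–14: 3 653 + 4 005 + 3 736 = 11 394
15–64: 2 796 + 2 741 + 2 614 + 2 407 + 3 405 + 2 782 + 2 405 + 2 264 + 2 414 + 3 091 = 26 919
65+: 331 + 549 = 880
Youth dependency ratio = 11 394 / 26 919 × 100 = 42.3
Old-age dependency ratio = 880 / 26 919 × 100 = 3.3

Youth dependency ratio: 42.3
Old-age dependency ratio: 3.3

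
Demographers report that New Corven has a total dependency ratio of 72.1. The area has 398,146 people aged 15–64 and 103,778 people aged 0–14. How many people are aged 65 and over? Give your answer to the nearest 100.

Aged 65 and over: 183,300

Total dependency ratio = (youth + elderly) / working-age × 100
72.1 = (103,778 + E) / 398,146 × 100
⇒ 183,300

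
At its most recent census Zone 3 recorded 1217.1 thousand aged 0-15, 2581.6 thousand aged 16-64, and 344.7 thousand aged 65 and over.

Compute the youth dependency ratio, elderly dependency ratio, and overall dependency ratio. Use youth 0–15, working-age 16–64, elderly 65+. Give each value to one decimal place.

Youth dependency ratio = 1217.1 / 2581.6 × 100 = 47.1
Old-age dependency ratio = 344.7 / 2581.6 × 100 = 13.4
Total dependency ratio = (1217.1 + 344.7) / 2581.6 × 100 = 1561.8 / 2581.6 × 100 = 60.5

Youth dependency ratio: 47.1
Old-age dependency ratio: 13.4
Total dependency ratio: 60.5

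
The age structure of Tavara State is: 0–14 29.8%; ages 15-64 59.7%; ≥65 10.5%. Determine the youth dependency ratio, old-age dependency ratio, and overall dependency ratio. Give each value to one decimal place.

Youth dependency ratio: 49.9
Old-age dependency ratio: 17.6
Total dependency ratio: 67.5

Youth dependency ratio = 29.8 / 59.7 × 100 = 49.9
Old-age dependency ratio = 10.5 / 59.7 × 100 = 17.6
Total dependency ratio = (29.8 + 10.5) / 59.7 × 100 = 40.3 / 59.7 × 100 = 67.5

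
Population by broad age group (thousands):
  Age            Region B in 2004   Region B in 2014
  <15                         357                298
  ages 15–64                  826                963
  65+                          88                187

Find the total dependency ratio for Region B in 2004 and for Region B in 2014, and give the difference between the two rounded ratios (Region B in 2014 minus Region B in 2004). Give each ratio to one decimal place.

Region B in 2004: (357 + 88) / 826 × 100 = 445 / 826 × 100 = 53.9
Region B in 2014: (298 + 187) / 963 × 100 = 485 / 963 × 100 = 50.4

Region B in 2004: 53.9
Region B in 2014: 50.4
Difference: -3.5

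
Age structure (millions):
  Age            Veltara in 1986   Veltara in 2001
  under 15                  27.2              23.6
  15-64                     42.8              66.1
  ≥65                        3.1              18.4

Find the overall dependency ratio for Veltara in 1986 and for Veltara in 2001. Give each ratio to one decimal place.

Veltara in 1986: (27.2 + 3.1) / 42.8 × 100 = 30.3 / 42.8 × 100 = 70.8
Veltara in 2001: (23.6 + 18.4) / 66.1 × 100 = 42.0 / 66.1 × 100 = 63.5

Veltara in 1986: 70.8
Veltara in 2001: 63.5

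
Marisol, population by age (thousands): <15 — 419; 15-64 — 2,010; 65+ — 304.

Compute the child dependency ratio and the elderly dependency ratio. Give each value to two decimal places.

Youth dependency ratio: 20.85
Old-age dependency ratio: 15.12

Youth dependency ratio = 419 / 2,010 × 100 = 20.85
Old-age dependency ratio = 304 / 2,010 × 100 = 15.12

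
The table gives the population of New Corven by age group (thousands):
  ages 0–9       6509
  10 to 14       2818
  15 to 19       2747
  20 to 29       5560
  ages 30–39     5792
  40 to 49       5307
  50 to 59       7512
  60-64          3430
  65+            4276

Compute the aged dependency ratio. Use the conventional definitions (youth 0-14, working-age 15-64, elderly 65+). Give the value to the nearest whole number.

0–14: 6509 + 2818 = 9327
15–64: 2747 + 5560 + 5792 + 5307 + 7512 + 3430 = 30348
65+: 4276
Old-age dependency ratio = 4276 / 30348 × 100 = 14

Old-age dependency ratio: 14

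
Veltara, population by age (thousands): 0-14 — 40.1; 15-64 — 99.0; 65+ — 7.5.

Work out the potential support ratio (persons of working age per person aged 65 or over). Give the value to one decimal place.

Potential support ratio: 13.2

Potential support ratio = 99.0 / 7.5 = 13.2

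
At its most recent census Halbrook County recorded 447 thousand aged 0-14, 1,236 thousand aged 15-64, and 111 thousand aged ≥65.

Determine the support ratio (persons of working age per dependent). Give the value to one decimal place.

Support ratio: 2.2

Support ratio = 1,236 / (447 + 111) = 1,236 / 558 = 2.2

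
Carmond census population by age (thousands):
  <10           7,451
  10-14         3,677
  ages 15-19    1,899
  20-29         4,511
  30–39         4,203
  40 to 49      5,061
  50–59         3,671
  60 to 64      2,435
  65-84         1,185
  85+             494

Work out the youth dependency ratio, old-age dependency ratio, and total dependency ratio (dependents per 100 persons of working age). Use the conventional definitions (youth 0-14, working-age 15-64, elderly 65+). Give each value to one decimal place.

0–14: 7,451 + 3,677 = 11,128
15–64: 1,899 + 4,511 + 4,203 + 5,061 + 3,671 + 2,435 = 21,780
65+: 1,185 + 494 = 1,679
Youth dependency ratio = 11,128 / 21,780 × 100 = 51.1
Old-age dependency ratio = 1,679 / 21,780 × 100 = 7.7
Total dependency ratio = (11,128 + 1,679) / 21,780 × 100 = 12,807 / 21,780 × 100 = 58.8

Youth dependency ratio: 51.1
Old-age dependency ratio: 7.7
Total dependency ratio: 58.8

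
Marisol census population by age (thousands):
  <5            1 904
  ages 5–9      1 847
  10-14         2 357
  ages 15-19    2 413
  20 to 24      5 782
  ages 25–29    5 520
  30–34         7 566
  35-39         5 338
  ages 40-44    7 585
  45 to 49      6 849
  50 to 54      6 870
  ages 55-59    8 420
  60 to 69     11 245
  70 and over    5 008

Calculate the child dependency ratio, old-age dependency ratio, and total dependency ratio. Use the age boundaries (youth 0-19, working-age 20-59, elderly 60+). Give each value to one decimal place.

Youth dependency ratio: 15.8
Old-age dependency ratio: 30.1
Total dependency ratio: 45.9

0–19: 1 904 + 1 847 + 2 357 + 2 413 = 8 521
20–59: 5 782 + 5 520 + 7 566 + 5 338 + 7 585 + 6 849 + 6 870 + 8 420 = 53 930
60+: 11 245 + 5 008 = 16 253
Youth dependency ratio = 8 521 / 53 930 × 100 = 15.8
Old-age dependency ratio = 16 253 / 53 930 × 100 = 30.1
Total dependency ratio = (8 521 + 16 253) / 53 930 × 100 = 24 774 / 53 930 × 100 = 45.9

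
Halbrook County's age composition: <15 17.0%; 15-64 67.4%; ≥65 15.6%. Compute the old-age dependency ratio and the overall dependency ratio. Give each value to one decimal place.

Old-age dependency ratio = 15.6 / 67.4 × 100 = 23.1
Total dependency ratio = (17.0 + 15.6) / 67.4 × 100 = 32.6 / 67.4 × 100 = 48.4

Old-age dependency ratio: 23.1
Total dependency ratio: 48.4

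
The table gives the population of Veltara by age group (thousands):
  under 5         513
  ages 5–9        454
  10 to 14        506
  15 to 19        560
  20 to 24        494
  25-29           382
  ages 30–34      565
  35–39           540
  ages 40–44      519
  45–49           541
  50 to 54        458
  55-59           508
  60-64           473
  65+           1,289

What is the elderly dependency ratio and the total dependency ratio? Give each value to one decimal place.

0–14: 513 + 454 + 506 = 1,473
15–64: 560 + 494 + 382 + 565 + 540 + 519 + 541 + 458 + 508 + 473 = 5,040
65+: 1,289
Old-age dependency ratio = 1,289 / 5,040 × 100 = 25.6
Total dependency ratio = (1,473 + 1,289) / 5,040 × 100 = 2,762 / 5,040 × 100 = 54.8

Old-age dependency ratio: 25.6
Total dependency ratio: 54.8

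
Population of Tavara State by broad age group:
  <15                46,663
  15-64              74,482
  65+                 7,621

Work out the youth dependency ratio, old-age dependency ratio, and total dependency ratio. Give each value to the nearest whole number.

Youth dependency ratio: 63
Old-age dependency ratio: 10
Total dependency ratio: 73

Youth dependency ratio = 46,663 / 74,482 × 100 = 63
Old-age dependency ratio = 7,621 / 74,482 × 100 = 10
Total dependency ratio = (46,663 + 7,621) / 74,482 × 100 = 54,284 / 74,482 × 100 = 73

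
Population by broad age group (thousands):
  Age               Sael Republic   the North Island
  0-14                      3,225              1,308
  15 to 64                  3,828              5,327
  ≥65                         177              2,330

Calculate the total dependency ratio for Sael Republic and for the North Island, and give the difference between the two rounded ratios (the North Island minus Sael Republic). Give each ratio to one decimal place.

Sael Republic: 88.9
the North Island: 68.3
Difference: -20.6

Sael Republic: (3,225 + 177) / 3,828 × 100 = 3,402 / 3,828 × 100 = 88.9
the North Island: (1,308 + 2,330) / 5,327 × 100 = 3,638 / 5,327 × 100 = 68.3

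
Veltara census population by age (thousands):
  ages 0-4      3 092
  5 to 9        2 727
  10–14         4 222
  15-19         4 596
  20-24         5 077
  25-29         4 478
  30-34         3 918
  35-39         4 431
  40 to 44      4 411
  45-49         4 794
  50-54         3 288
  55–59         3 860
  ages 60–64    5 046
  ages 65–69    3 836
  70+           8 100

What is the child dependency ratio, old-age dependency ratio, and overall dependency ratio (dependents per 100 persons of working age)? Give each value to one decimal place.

0–14: 3 092 + 2 727 + 4 222 = 10 041
15–64: 4 596 + 5 077 + 4 478 + 3 918 + 4 431 + 4 411 + 4 794 + 3 288 + 3 860 + 5 046 = 43 899
65+: 3 836 + 8 100 = 11 936
Youth dependency ratio = 10 041 / 43 899 × 100 = 22.9
Old-age dependency ratio = 11 936 / 43 899 × 100 = 27.2
Total dependency ratio = (10 041 + 11 936) / 43 899 × 100 = 21 977 / 43 899 × 100 = 50.1

Youth dependency ratio: 22.9
Old-age dependency ratio: 27.2
Total dependency ratio: 50.1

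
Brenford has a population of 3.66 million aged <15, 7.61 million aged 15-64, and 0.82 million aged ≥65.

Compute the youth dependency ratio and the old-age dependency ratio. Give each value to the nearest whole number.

Youth dependency ratio = 3.66 / 7.61 × 100 = 48
Old-age dependency ratio = 0.82 / 7.61 × 100 = 11

Youth dependency ratio: 48
Old-age dependency ratio: 11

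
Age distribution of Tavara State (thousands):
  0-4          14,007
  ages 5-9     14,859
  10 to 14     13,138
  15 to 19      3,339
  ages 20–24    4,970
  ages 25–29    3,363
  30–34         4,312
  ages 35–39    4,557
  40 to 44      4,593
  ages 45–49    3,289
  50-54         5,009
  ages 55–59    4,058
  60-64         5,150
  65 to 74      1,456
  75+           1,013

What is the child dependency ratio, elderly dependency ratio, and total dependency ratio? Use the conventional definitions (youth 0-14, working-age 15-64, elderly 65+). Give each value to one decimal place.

0–14: 14,007 + 14,859 + 13,138 = 42,004
15–64: 3,339 + 4,970 + 3,363 + 4,312 + 4,557 + 4,593 + 3,289 + 5,009 + 4,058 + 5,150 = 42,640
65+: 1,456 + 1,013 = 2,469
Youth dependency ratio = 42,004 / 42,640 × 100 = 98.5
Old-age dependency ratio = 2,469 / 42,640 × 100 = 5.8
Total dependency ratio = (42,004 + 2,469) / 42,640 × 100 = 44,473 / 42,640 × 100 = 104.3

Youth dependency ratio: 98.5
Old-age dependency ratio: 5.8
Total dependency ratio: 104.3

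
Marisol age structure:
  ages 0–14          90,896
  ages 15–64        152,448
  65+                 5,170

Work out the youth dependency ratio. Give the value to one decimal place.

Youth dependency ratio = 90,896 / 152,448 × 100 = 59.6

Youth dependency ratio: 59.6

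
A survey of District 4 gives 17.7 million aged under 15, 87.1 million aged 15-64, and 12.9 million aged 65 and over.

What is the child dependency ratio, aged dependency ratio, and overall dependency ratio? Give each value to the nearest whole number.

Youth dependency ratio = 17.7 / 87.1 × 100 = 20
Old-age dependency ratio = 12.9 / 87.1 × 100 = 15
Total dependency ratio = (17.7 + 12.9) / 87.1 × 100 = 30.6 / 87.1 × 100 = 35

Youth dependency ratio: 20
Old-age dependency ratio: 15
Total dependency ratio: 35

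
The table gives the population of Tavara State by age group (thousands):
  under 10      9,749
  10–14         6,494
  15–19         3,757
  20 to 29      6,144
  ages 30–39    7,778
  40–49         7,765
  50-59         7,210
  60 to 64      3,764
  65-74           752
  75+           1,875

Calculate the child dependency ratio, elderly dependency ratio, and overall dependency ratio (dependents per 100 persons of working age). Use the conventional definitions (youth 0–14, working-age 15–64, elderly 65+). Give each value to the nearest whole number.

0–14: 9,749 + 6,494 = 16,243
15–64: 3,757 + 6,144 + 7,778 + 7,765 + 7,210 + 3,764 = 36,418
65+: 752 + 1,875 = 2,627
Youth dependency ratio = 16,243 / 36,418 × 100 = 45
Old-age dependency ratio = 2,627 / 36,418 × 100 = 7
Total dependency ratio = (16,243 + 2,627) / 36,418 × 100 = 18,870 / 36,418 × 100 = 52

Youth dependency ratio: 45
Old-age dependency ratio: 7
Total dependency ratio: 52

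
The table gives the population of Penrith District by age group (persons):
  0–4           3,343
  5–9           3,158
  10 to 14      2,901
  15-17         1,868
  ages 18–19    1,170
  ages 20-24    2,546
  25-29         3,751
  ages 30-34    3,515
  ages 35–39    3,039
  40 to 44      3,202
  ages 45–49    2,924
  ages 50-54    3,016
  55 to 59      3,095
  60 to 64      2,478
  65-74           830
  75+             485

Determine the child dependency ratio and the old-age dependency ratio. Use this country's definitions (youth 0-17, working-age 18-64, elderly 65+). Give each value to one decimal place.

0–17: 3,343 + 3,158 + 2,901 + 1,868 = 11,270
18–64: 1,170 + 2,546 + 3,751 + 3,515 + 3,039 + 3,202 + 2,924 + 3,016 + 3,095 + 2,478 = 28,736
65+: 830 + 485 = 1,315
Youth dependency ratio = 11,270 / 28,736 × 100 = 39.2
Old-age dependency ratio = 1,315 / 28,736 × 100 = 4.6

Youth dependency ratio: 39.2
Old-age dependency ratio: 4.6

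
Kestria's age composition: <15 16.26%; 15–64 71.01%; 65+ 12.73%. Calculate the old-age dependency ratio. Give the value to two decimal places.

Old-age dependency ratio: 17.93

Old-age dependency ratio = 12.73 / 71.01 × 100 = 17.93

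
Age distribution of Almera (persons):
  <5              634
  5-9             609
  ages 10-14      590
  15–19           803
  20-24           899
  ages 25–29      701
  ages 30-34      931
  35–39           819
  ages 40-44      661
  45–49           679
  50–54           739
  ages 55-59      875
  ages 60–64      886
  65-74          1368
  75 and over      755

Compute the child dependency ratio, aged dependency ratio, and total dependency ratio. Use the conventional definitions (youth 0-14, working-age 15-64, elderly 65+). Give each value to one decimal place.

0–14: 634 + 609 + 590 = 1833
15–64: 803 + 899 + 701 + 931 + 819 + 661 + 679 + 739 + 875 + 886 = 7993
65+: 1368 + 755 = 2123
Youth dependency ratio = 1833 / 7993 × 100 = 22.9
Old-age dependency ratio = 2123 / 7993 × 100 = 26.6
Total dependency ratio = (1833 + 2123) / 7993 × 100 = 3956 / 7993 × 100 = 49.5

Youth dependency ratio: 22.9
Old-age dependency ratio: 26.6
Total dependency ratio: 49.5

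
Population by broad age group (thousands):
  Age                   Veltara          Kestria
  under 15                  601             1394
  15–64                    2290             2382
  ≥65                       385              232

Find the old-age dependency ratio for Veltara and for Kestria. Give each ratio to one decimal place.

Veltara: 385 / 2290 × 100 = 16.8
Kestria: 232 / 2382 × 100 = 9.7

Veltara: 16.8
Kestria: 9.7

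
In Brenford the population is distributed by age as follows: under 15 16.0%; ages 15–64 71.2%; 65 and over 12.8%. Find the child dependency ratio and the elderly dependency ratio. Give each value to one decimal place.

Youth dependency ratio = 16.0 / 71.2 × 100 = 22.5
Old-age dependency ratio = 12.8 / 71.2 × 100 = 18.0

Youth dependency ratio: 22.5
Old-age dependency ratio: 18.0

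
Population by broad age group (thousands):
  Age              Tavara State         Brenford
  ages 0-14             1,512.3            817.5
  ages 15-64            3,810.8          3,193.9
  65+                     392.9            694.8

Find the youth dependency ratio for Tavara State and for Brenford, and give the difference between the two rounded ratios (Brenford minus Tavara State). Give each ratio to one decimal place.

Tavara State: 39.7
Brenford: 25.6
Difference: -14.1

Tavara State: 1,512.3 / 3,810.8 × 100 = 39.7
Brenford: 817.5 / 3,193.9 × 100 = 25.6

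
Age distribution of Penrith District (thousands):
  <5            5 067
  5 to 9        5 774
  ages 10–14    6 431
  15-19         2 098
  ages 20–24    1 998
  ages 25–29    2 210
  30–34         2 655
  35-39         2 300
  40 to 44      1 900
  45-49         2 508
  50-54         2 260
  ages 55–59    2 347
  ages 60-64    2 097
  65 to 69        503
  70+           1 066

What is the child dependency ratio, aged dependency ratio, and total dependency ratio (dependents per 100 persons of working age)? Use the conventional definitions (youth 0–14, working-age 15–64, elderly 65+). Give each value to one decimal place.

Youth dependency ratio: 77.2
Old-age dependency ratio: 7.0
Total dependency ratio: 84.2

0–14: 5 067 + 5 774 + 6 431 = 17 272
15–64: 2 098 + 1 998 + 2 210 + 2 655 + 2 300 + 1 900 + 2 508 + 2 260 + 2 347 + 2 097 = 22 373
65+: 503 + 1 066 = 1 569
Youth dependency ratio = 17 272 / 22 373 × 100 = 77.2
Old-age dependency ratio = 1 569 / 22 373 × 100 = 7.0
Total dependency ratio = (17 272 + 1 569) / 22 373 × 100 = 18 841 / 22 373 × 100 = 84.2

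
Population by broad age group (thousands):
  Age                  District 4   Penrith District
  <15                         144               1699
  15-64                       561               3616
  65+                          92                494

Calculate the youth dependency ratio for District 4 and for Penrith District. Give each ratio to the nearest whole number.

District 4: 144 / 561 × 100 = 26
Penrith District: 1699 / 3616 × 100 = 47

District 4: 26
Penrith District: 47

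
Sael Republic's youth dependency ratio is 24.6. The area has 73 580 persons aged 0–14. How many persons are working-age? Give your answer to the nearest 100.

Youth dependency ratio = youth / working-age × 100
24.6 = 73 580 / W × 100
⇒ 299 100

Working-age: 299 100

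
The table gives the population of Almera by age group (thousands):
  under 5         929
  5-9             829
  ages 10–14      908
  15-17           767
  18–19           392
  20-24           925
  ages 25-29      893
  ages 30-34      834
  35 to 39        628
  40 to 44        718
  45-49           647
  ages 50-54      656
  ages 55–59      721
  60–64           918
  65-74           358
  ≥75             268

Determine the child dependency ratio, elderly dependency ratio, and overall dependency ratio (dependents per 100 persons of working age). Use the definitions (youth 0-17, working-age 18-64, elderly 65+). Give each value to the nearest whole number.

Youth dependency ratio: 47
Old-age dependency ratio: 9
Total dependency ratio: 55

0–17: 929 + 829 + 908 + 767 = 3 433
18–64: 392 + 925 + 893 + 834 + 628 + 718 + 647 + 656 + 721 + 918 = 7 332
65+: 358 + 268 = 626
Youth dependency ratio = 3 433 / 7 332 × 100 = 47
Old-age dependency ratio = 626 / 7 332 × 100 = 9
Total dependency ratio = (3 433 + 626) / 7 332 × 100 = 4 059 / 7 332 × 100 = 55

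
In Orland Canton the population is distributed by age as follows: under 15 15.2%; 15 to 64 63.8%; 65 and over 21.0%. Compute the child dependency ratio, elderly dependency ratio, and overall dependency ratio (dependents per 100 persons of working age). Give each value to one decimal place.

Youth dependency ratio: 23.8
Old-age dependency ratio: 32.9
Total dependency ratio: 56.7

Youth dependency ratio = 15.2 / 63.8 × 100 = 23.8
Old-age dependency ratio = 21.0 / 63.8 × 100 = 32.9
Total dependency ratio = (15.2 + 21.0) / 63.8 × 100 = 36.2 / 63.8 × 100 = 56.7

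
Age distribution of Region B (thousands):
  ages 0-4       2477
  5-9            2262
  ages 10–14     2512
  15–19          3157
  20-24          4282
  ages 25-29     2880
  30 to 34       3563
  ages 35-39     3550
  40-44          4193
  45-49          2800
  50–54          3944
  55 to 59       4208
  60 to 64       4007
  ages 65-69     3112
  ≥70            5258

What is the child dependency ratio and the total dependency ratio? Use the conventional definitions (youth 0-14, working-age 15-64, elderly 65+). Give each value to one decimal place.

Youth dependency ratio: 19.8
Total dependency ratio: 42.7

0–14: 2477 + 2262 + 2512 = 7251
15–64: 3157 + 4282 + 2880 + 3563 + 3550 + 4193 + 2800 + 3944 + 4208 + 4007 = 36584
65+: 3112 + 5258 = 8370
Youth dependency ratio = 7251 / 36584 × 100 = 19.8
Total dependency ratio = (7251 + 8370) / 36584 × 100 = 15621 / 36584 × 100 = 42.7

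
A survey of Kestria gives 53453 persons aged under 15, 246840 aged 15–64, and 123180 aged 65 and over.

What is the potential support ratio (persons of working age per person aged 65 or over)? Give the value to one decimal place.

Potential support ratio: 2.0

Potential support ratio = 246840 / 123180 = 2.0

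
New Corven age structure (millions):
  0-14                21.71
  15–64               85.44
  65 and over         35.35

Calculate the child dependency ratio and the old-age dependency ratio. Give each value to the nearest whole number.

Youth dependency ratio = 21.71 / 85.44 × 100 = 25
Old-age dependency ratio = 35.35 / 85.44 × 100 = 41

Youth dependency ratio: 25
Old-age dependency ratio: 41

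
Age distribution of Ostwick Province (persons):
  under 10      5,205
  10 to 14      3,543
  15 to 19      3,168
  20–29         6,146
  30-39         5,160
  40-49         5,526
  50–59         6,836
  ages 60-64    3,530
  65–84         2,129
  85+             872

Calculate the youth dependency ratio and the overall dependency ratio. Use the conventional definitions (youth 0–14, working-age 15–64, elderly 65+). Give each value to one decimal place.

0–14: 5,205 + 3,543 = 8,748
15–64: 3,168 + 6,146 + 5,160 + 5,526 + 6,836 + 3,530 = 30,366
65+: 2,129 + 872 = 3,001
Youth dependency ratio = 8,748 / 30,366 × 100 = 28.8
Total dependency ratio = (8,748 + 3,001) / 30,366 × 100 = 11,749 / 30,366 × 100 = 38.7

Youth dependency ratio: 28.8
Total dependency ratio: 38.7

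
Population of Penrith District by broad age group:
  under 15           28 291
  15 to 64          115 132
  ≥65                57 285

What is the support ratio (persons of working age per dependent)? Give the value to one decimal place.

Support ratio = 115 132 / (28 291 + 57 285) = 115 132 / 85 576 = 1.3

Support ratio: 1.3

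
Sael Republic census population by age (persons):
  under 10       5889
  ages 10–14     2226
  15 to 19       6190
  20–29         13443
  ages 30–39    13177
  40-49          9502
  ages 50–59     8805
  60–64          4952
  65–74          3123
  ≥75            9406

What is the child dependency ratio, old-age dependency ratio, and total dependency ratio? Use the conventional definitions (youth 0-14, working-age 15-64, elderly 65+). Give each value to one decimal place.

0–14: 5889 + 2226 = 8115
15–64: 6190 + 13443 + 13177 + 9502 + 8805 + 4952 = 56069
65+: 3123 + 9406 = 12529
Youth dependency ratio = 8115 / 56069 × 100 = 14.5
Old-age dependency ratio = 12529 / 56069 × 100 = 22.3
Total dependency ratio = (8115 + 12529) / 56069 × 100 = 20644 / 56069 × 100 = 36.8

Youth dependency ratio: 14.5
Old-age dependency ratio: 22.3
Total dependency ratio: 36.8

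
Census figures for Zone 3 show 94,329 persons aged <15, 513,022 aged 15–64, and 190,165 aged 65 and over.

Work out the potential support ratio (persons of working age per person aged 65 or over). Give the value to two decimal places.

Potential support ratio: 2.70

Potential support ratio = 513,022 / 190,165 = 2.70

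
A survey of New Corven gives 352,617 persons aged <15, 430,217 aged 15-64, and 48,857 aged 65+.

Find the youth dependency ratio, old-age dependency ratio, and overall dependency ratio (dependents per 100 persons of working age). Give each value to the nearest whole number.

Youth dependency ratio: 82
Old-age dependency ratio: 11
Total dependency ratio: 93

Youth dependency ratio = 352,617 / 430,217 × 100 = 82
Old-age dependency ratio = 48,857 / 430,217 × 100 = 11
Total dependency ratio = (352,617 + 48,857) / 430,217 × 100 = 401,474 / 430,217 × 100 = 93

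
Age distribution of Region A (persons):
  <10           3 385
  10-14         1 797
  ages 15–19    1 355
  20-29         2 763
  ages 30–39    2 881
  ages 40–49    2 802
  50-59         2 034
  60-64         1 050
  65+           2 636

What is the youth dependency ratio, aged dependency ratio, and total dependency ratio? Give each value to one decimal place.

Youth dependency ratio: 40.2
Old-age dependency ratio: 20.5
Total dependency ratio: 60.7

0–14: 3 385 + 1 797 = 5 182
15–64: 1 355 + 2 763 + 2 881 + 2 802 + 2 034 + 1 050 = 12 885
65+: 2 636
Youth dependency ratio = 5 182 / 12 885 × 100 = 40.2
Old-age dependency ratio = 2 636 / 12 885 × 100 = 20.5
Total dependency ratio = (5 182 + 2 636) / 12 885 × 100 = 7 818 / 12 885 × 100 = 60.7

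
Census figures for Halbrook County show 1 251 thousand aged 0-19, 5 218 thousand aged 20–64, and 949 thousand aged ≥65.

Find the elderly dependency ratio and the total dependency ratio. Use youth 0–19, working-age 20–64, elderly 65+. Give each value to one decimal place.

Old-age dependency ratio: 18.2
Total dependency ratio: 42.2

Old-age dependency ratio = 949 / 5 218 × 100 = 18.2
Total dependency ratio = (1 251 + 949) / 5 218 × 100 = 2 200 / 5 218 × 100 = 42.2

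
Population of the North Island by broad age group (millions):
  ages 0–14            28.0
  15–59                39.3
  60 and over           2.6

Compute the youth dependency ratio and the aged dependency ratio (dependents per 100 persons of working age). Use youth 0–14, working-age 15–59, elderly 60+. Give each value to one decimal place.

Youth dependency ratio: 71.2
Old-age dependency ratio: 6.6

Youth dependency ratio = 28.0 / 39.3 × 100 = 71.2
Old-age dependency ratio = 2.6 / 39.3 × 100 = 6.6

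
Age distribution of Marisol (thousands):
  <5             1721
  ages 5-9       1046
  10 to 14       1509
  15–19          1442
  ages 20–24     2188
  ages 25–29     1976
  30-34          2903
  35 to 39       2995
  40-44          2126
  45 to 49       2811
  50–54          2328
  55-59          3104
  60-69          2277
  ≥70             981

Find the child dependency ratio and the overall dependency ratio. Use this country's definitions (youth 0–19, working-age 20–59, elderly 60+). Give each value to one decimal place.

Youth dependency ratio: 28.0
Total dependency ratio: 43.9

0–19: 1721 + 1046 + 1509 + 1442 = 5718
20–59: 2188 + 1976 + 2903 + 2995 + 2126 + 2811 + 2328 + 3104 = 20431
60+: 2277 + 981 = 3258
Youth dependency ratio = 5718 / 20431 × 100 = 28.0
Total dependency ratio = (5718 + 3258) / 20431 × 100 = 8976 / 20431 × 100 = 43.9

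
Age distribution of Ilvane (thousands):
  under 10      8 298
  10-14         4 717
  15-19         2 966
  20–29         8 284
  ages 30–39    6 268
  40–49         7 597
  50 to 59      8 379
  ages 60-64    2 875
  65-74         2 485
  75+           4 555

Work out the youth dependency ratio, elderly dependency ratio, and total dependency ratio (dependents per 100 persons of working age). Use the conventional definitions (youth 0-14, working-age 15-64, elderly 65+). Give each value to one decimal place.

0–14: 8 298 + 4 717 = 13 015
15–64: 2 966 + 8 284 + 6 268 + 7 597 + 8 379 + 2 875 = 36 369
65+: 2 485 + 4 555 = 7 040
Youth dependency ratio = 13 015 / 36 369 × 100 = 35.8
Old-age dependency ratio = 7 040 / 36 369 × 100 = 19.4
Total dependency ratio = (13 015 + 7 040) / 36 369 × 100 = 20 055 / 36 369 × 100 = 55.1

Youth dependency ratio: 35.8
Old-age dependency ratio: 19.4
Total dependency ratio: 55.1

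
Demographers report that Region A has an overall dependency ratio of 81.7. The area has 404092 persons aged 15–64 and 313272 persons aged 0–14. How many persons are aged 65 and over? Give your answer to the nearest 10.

Aged 65 and over: 16870

Total dependency ratio = (youth + elderly) / working-age × 100
81.7 = (313272 + E) / 404092 × 100
⇒ 16870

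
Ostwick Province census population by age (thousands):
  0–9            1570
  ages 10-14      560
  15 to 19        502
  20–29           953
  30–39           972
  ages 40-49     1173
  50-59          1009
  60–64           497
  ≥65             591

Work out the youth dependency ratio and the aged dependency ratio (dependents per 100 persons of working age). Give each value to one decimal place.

0–14: 1570 + 560 = 2130
15–64: 502 + 953 + 972 + 1173 + 1009 + 497 = 5106
65+: 591
Youth dependency ratio = 2130 / 5106 × 100 = 41.7
Old-age dependency ratio = 591 / 5106 × 100 = 11.6

Youth dependency ratio: 41.7
Old-age dependency ratio: 11.6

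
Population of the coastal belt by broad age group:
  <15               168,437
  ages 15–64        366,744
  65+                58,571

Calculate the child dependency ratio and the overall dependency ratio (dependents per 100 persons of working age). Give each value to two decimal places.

Youth dependency ratio = 168,437 / 366,744 × 100 = 45.93
Total dependency ratio = (168,437 + 58,571) / 366,744 × 100 = 227,008 / 366,744 × 100 = 61.90

Youth dependency ratio: 45.93
Total dependency ratio: 61.90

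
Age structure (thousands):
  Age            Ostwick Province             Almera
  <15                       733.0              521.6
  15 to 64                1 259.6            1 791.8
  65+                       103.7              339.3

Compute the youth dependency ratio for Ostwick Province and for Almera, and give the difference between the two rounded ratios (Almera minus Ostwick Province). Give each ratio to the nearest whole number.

Ostwick Province: 733.0 / 1 259.6 × 100 = 58
Almera: 521.6 / 1 791.8 × 100 = 29

Ostwick Province: 58
Almera: 29
Difference: -29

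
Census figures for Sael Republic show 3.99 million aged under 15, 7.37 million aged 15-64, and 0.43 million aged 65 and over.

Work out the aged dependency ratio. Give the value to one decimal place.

Old-age dependency ratio: 5.8

Old-age dependency ratio = 0.43 / 7.37 × 100 = 5.8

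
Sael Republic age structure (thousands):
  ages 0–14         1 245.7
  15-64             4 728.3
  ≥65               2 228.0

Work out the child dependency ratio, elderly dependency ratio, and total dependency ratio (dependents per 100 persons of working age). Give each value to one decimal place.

Youth dependency ratio = 1 245.7 / 4 728.3 × 100 = 26.3
Old-age dependency ratio = 2 228.0 / 4 728.3 × 100 = 47.1
Total dependency ratio = (1 245.7 + 2 228.0) / 4 728.3 × 100 = 3 473.7 / 4 728.3 × 100 = 73.5

Youth dependency ratio: 26.3
Old-age dependency ratio: 47.1
Total dependency ratio: 73.5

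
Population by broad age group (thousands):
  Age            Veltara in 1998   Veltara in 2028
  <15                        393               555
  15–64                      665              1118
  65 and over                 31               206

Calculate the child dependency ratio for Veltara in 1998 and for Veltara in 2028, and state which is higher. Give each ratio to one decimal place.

Veltara in 1998: 59.1
Veltara in 2028: 49.6
Higher: Veltara in 1998

Veltara in 1998: 393 / 665 × 100 = 59.1
Veltara in 2028: 555 / 1118 × 100 = 49.6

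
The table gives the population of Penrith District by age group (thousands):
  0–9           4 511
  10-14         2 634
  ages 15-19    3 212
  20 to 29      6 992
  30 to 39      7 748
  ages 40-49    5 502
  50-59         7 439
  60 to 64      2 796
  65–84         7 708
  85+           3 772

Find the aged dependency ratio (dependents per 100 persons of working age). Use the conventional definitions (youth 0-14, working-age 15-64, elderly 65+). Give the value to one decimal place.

0–14: 4 511 + 2 634 = 7 145
15–64: 3 212 + 6 992 + 7 748 + 5 502 + 7 439 + 2 796 = 33 689
65+: 7 708 + 3 772 = 11 480
Old-age dependency ratio = 11 480 / 33 689 × 100 = 34.1

Old-age dependency ratio: 34.1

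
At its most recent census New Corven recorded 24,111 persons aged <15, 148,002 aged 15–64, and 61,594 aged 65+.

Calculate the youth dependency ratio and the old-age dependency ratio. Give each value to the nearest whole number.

Youth dependency ratio: 16
Old-age dependency ratio: 42

Youth dependency ratio = 24,111 / 148,002 × 100 = 16
Old-age dependency ratio = 61,594 / 148,002 × 100 = 42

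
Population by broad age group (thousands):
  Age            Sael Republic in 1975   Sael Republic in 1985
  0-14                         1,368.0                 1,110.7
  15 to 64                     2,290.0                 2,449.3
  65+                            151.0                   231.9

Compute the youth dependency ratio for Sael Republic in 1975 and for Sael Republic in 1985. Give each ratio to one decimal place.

Sael Republic in 1975: 1,368.0 / 2,290.0 × 100 = 59.7
Sael Republic in 1985: 1,110.7 / 2,449.3 × 100 = 45.3

Sael Republic in 1975: 59.7
Sael Republic in 1985: 45.3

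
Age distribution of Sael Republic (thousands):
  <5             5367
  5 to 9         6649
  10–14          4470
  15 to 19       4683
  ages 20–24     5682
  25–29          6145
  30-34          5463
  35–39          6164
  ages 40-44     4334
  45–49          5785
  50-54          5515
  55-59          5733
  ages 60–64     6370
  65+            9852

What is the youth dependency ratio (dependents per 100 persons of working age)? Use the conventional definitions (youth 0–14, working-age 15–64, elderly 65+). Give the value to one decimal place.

0–14: 5367 + 6649 + 4470 = 16486
15–64: 4683 + 5682 + 6145 + 5463 + 6164 + 4334 + 5785 + 5515 + 5733 + 6370 = 55874
65+: 9852
Youth dependency ratio = 16486 / 55874 × 100 = 29.5

Youth dependency ratio: 29.5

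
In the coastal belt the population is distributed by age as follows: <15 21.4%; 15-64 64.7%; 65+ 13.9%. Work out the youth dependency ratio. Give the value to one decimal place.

Youth dependency ratio = 21.4 / 64.7 × 100 = 33.1

Youth dependency ratio: 33.1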